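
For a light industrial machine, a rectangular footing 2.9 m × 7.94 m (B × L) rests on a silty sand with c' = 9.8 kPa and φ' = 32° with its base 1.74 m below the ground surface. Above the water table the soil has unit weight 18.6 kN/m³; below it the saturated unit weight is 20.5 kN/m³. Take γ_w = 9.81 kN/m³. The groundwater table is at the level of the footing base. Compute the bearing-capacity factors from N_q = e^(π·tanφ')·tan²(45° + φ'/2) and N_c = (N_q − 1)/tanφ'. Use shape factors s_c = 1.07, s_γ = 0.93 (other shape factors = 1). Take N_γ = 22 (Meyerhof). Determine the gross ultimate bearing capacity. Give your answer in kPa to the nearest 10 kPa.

q_ult ≈ 1440 kPa

tan32° = 0.6249, so N_q = e^(π×0.6249)·tan²(61°) = 7.121 × 3.255 = 23.18.
N_c = (23.18 − 1)/tan32° = 35.49.
q = γ·D_f = 18.6 × 1.74 = 32.364 kPa.
For the ½γBN_γ term take γ' = 20.5 − 9.81 = 10.69 kN/m³ (soil below base is submerged).
c·N_c·s_c = 9.8 × 35.49 × 1.07 = 372.15 kPa
q·N_q = 32.364 × 23.177 = 750.09 kPa
0.5·γ·B·N_γ·s_γ = 0.5 × 10.69 × 2.9 × 22 × 0.93 = 317.14 kPa
q_ult = 372.15 + 750.09 + 317.14 = 1439.4 kPa.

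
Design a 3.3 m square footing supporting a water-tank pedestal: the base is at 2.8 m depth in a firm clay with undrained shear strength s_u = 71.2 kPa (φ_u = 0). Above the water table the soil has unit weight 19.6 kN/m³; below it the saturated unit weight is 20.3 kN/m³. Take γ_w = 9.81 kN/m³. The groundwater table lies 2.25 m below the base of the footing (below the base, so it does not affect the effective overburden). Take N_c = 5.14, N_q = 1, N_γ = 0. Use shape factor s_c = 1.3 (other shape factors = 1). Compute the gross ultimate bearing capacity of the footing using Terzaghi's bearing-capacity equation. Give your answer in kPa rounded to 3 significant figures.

q_ult ≈ 531 kPa

Effective surcharge at the founding depth q = γ·D_f = 19.6 × 2.8 = 54.88 kPa.
q_ult = c·N_c·s_c + q·N_q
     = 71.2 × 5.14 × 1.3 + 54.88 × 1
     = 475.76 + 54.88 = 530.64 kPa.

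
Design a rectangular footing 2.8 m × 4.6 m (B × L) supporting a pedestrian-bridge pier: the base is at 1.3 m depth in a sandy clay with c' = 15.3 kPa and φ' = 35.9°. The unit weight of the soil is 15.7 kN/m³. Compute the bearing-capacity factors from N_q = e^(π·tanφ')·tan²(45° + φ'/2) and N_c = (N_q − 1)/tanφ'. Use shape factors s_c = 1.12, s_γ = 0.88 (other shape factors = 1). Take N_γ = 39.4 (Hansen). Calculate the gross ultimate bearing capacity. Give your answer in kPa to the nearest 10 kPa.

tan35.9° = 0.7239, so N_q = e^(π×0.7239)·tan²(62.95°) = 9.719 × 3.835 = 37.28.
N_c = (37.28 − 1)/tan35.9° = 50.11.
Effective surcharge at the founding depth q = γ·D_f = 15.7 × 1.3 = 20.41 kPa.
q_ult = c·N_c·s_c + q·N_q + 0.5·γ·B·N_γ·s_γ
     = 15.3 × 50.115 × 1.12 + 20.41 × 37.277 + 0.5 × 15.7 × 2.8 × 39.4 × 0.88
     = 858.76 + 760.82 + 762.09 = 2381.7 kPa.

q_ult ≈ 2380 kPa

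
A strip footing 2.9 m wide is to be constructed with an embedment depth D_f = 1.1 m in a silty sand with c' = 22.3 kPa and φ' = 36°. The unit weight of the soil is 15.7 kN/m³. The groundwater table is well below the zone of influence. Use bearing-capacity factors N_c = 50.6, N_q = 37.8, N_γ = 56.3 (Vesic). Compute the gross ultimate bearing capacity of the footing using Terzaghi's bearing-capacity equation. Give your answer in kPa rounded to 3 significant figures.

q_ult ≈ 3060 kPa

Overburden at base level: q = 15.7 × 1.1 = 17.27 kPa.
Cohesion term c·N_c = 22.3 × 50.6 = 1128.4 kPa; surcharge term q·N_q = 17.27 × 37.8 = 652.81 kPa; self-weight term 0.5·γ·B·N_γ = 0.5 × 15.7 × 2.9 × 56.3 = 1281.7 kPa.
q_ult = 1128.4 + 652.81 + 1281.7 = 3062.9 kPa.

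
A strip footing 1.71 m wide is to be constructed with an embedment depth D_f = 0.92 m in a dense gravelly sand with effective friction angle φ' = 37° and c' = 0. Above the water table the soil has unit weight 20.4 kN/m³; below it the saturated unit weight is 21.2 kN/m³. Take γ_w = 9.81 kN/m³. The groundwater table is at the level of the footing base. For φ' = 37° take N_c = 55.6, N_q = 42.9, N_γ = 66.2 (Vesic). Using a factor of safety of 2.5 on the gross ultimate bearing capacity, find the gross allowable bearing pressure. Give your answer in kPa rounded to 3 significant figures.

q_all ≈ 580 kPa

Effective surcharge at the founding depth q = γ·D_f = 20.4 × 0.92 = 18.768 kPa.
The water table coincides with the base, so in the self-weight term γ → γ' = 11.39 kN/m³.
q_ult = q·N_q + 0.5·γ·B·N_γ
     = 18.768 × 42.9 + 0.5 × 11.39 × 1.71 × 66.2
     = 805.15 + 644.69 = 1449.8 kPa.
q_all = 1449.8 / 2.5 = 579.93 kPa.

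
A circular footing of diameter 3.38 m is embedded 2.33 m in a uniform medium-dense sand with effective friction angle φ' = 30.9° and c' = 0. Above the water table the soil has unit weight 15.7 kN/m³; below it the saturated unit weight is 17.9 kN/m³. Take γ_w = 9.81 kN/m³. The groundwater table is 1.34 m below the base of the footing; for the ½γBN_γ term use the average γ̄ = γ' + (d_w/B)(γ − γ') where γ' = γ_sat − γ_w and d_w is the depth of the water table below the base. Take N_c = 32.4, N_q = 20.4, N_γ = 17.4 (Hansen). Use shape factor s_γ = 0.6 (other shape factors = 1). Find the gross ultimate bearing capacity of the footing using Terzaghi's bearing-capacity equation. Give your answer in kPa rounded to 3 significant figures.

Overburden at base level: q = 15.7 × 2.33 = 36.581 kPa.
The water table is 1.34 m below the base (< B = 3.38 m), so the ½γBN_γ term uses γ̄ = γ' + (d_w/B)(γ − γ') = 8.09 + (1.34/3.38)(15.7 − 8.09) = 11.107 kN/m³.
Surcharge term q·N_q = 36.581 × 20.4 = 746.25 kPa; self-weight term 0.5·γ·B·N_γ·s_γ = 0.5 × 11.107 × 3.38 × 17.4 × 0.6 = 195.97 kPa.
q_ult = 746.25 + 195.97 = 942.22 kPa.

q_ult ≈ 942 kPa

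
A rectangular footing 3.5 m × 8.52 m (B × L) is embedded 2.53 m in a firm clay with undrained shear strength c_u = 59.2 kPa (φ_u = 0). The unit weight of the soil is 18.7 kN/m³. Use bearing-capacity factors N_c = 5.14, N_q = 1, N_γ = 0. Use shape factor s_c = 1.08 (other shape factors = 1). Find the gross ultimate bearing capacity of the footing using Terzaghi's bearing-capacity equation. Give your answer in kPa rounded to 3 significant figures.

Overburden at base level: q = 18.7 × 2.53 = 47.311 kPa.
Cohesion term c·N_c·s_c = 59.2 × 5.14 × 1.08 = 328.63 kPa; surcharge term q·N_q = 47.311 × 1 = 47.311 kPa.
q_ult = 328.63 + 47.311 = 375.94 kPa.

q_ult ≈ 376 kPa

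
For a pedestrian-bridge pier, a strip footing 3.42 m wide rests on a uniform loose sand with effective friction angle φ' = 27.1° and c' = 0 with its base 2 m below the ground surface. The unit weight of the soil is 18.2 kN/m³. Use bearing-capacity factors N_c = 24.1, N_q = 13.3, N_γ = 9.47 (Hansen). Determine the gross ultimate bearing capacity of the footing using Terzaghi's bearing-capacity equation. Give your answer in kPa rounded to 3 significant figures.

q_ult ≈ 779 kPa

Effective surcharge at the founding depth q = γ·D_f = 18.2 × 2 = 36.4 kPa.
q_ult = q·N_q + 0.5·γ·B·N_γ
     = 36.4 × 13.3 + 0.5 × 18.2 × 3.42 × 9.47
     = 484.12 + 294.73 = 778.85 kPa.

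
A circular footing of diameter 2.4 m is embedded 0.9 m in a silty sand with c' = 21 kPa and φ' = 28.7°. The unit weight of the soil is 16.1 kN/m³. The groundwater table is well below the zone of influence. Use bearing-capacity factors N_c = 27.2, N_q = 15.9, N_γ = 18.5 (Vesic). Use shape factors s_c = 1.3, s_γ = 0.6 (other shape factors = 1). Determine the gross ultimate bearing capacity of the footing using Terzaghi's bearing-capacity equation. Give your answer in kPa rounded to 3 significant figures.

q_ult ≈ 1190 kPa

Effective surcharge at the founding depth q = γ·D_f = 16.1 × 0.9 = 14.49 kPa.
q_ult = c·N_c·s_c + q·N_q + 0.5·γ·B·N_γ·s_γ
     = 21 × 27.2 × 1.3 + 14.49 × 15.9 + 0.5 × 16.1 × 2.4 × 18.5 × 0.6
     = 742.56 + 230.39 + 214.45 = 1187.4 kPa.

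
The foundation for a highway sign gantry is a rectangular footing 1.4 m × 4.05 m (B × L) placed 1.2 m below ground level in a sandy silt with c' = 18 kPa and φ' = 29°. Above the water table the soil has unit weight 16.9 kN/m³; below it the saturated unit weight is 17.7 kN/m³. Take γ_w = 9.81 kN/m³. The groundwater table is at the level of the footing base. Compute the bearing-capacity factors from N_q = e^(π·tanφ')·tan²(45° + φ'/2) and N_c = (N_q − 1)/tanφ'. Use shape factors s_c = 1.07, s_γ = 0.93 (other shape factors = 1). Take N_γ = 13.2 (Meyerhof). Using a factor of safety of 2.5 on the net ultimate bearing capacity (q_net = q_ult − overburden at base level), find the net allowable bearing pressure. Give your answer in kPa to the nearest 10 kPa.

q_all(net) ≈ 370 kPa

N_q = e^(π·tan29°)·tan²(59.5°) = 16.44; N_c = (N_q − 1)/tanφ' = 27.86.
Effective surcharge at the founding depth q = γ·D_f = 16.9 × 1.2 = 20.28 kPa.
The water table coincides with the base, so in the self-weight term γ → γ' = 7.89 kN/m³.
q_ult = c·N_c·s_c + q·N_q + 0.5·γ·B·N_γ·s_γ
     = 18 × 27.86 × 1.07 + 20.28 × 16.443 + 0.5 × 7.89 × 1.4 × 13.2 × 0.93
     = 536.59 + 333.47 + 67.8 = 937.86 kPa.
q_net = 937.86 − 20.28 = 917.58 kPa.
q_all(net) = 917.58 / 2.5 = 367.03 kPa.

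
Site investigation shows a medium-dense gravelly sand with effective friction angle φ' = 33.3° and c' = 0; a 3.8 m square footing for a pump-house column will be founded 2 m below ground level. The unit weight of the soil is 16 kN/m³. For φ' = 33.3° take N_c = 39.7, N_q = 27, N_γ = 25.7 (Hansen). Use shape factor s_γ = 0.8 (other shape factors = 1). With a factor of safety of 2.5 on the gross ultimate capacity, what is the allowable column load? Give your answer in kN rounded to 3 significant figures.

P_all ≈ 8600 kN

Overburden at base level: q = 16 × 2 = 32 kPa.
Surcharge term q·N_q = 32 × 27 = 864 kPa; self-weight term 0.5·γ·B·N_γ·s_γ = 0.5 × 16 × 3.8 × 25.7 × 0.8 = 625.02 kPa.
q_ult = 864 + 625.02 = 1489 kPa.
Gross allowable pressure q_all = 1489 / 2.5 = 595.61 kPa.
Footing area = 14.44 m², so allowable column load = 595.61 × 14.44 = 8600.6 kN.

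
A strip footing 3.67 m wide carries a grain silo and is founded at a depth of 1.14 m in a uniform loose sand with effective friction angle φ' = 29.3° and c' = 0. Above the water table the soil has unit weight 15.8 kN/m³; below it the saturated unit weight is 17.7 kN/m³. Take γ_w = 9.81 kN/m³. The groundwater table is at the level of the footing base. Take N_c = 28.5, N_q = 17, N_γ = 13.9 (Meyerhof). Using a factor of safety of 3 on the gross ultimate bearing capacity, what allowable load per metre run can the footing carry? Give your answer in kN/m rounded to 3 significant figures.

≈ 621 kN/m

Overburden at base level: q = 15.8 × 1.14 = 18.012 kPa.
Below the base the soil is submerged, so the ½γBN_γ term uses γ' = 17.7 − 9.81 = 7.89 kN/m³.
Surcharge term q·N_q = 18.012 × 17 = 306.2 kPa; self-weight term 0.5·γ·B·N_γ = 0.5 × 7.89 × 3.67 × 13.9 = 201.25 kPa.
q_ult = 306.2 + 201.25 = 507.45 kPa.
Gross allowable pressure q_all = 507.45 / 3 = 169.15 kPa.
Allowable wall load = q_all × B = 169.15 × 3.67 = 620.78 kN per metre run.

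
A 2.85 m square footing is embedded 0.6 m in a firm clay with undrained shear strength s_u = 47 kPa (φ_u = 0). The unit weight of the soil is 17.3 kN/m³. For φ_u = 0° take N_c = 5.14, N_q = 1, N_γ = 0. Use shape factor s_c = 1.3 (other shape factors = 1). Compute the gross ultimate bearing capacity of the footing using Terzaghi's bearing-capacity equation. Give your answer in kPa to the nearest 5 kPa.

Effective surcharge at the founding depth q = γ·D_f = 17.3 × 0.6 = 10.38 kPa.
q_ult = c·N_c·s_c + q·N_q
     = 47 × 5.14 × 1.3 + 10.38 × 1
     = 314.05 + 10.38 = 324.43 kPa.

q_ult ≈ 325 kPa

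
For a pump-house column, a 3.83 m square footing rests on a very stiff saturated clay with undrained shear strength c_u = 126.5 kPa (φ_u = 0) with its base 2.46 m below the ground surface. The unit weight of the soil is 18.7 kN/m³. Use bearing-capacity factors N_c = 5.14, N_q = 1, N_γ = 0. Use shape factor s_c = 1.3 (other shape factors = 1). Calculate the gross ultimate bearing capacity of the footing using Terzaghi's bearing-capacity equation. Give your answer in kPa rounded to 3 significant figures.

q_ult ≈ 891 kPa

Effective surcharge at the founding depth q = γ·D_f = 18.7 × 2.46 = 46.002 kPa.
q_ult = c·N_c·s_c + q·N_q
     = 126.5 × 5.14 × 1.3 + 46.002 × 1
     = 845.27 + 46.002 = 891.27 kPa.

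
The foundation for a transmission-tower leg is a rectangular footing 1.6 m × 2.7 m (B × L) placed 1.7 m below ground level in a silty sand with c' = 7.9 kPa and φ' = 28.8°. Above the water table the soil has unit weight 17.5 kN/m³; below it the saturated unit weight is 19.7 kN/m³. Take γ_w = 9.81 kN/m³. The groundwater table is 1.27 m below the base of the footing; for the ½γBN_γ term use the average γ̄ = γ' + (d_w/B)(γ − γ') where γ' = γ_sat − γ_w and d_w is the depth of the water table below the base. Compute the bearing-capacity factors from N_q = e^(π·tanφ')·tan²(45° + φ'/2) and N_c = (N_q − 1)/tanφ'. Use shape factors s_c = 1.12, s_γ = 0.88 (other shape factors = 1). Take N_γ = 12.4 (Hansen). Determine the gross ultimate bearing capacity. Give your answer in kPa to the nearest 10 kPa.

tan28.8° = 0.5498, so N_q = e^(π×0.5498)·tan²(59.4°) = 5.624 × 2.859 = 16.08.
N_c = (16.08 − 1)/tan28.8° = 27.43.
q = γ·D_f = 17.5 × 1.7 = 29.75 kPa.
γ' = 9.89 kN/m³; averaging over the depth B below the base, γ̄ = γ' + (d_w/B)(γ − γ') = 15.93 kN/m³.
c·N_c·s_c = 7.9 × 27.432 × 1.12 = 242.72 kPa
q·N_q = 29.75 × 16.081 = 478.41 kPa
0.5·γ·B·N_γ·s_γ = 0.5 × 15.93 × 1.6 × 12.4 × 0.88 = 139.07 kPa
q_ult = 242.72 + 478.41 + 139.07 = 860.19 kPa.

q_ult ≈ 860 kPa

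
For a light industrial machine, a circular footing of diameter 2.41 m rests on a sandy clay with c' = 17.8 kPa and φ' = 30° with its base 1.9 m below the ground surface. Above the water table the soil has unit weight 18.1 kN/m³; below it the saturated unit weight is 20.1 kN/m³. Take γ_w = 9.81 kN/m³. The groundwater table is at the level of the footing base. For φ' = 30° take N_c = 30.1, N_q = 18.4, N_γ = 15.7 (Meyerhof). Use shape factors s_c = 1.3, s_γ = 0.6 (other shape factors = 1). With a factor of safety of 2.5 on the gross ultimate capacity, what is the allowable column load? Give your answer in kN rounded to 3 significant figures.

Effective surcharge at the founding depth q = γ·D_f = 18.1 × 1.9 = 34.39 kPa.
The water table coincides with the base, so in the self-weight term γ → γ' = 10.29 kN/m³.
q_ult = c·N_c·s_c + q·N_q + 0.5·γ·B·N_γ·s_γ
     = 17.8 × 30.1 × 1.3 + 34.39 × 18.4 + 0.5 × 10.29 × 2.41 × 15.7 × 0.6
     = 696.51 + 632.78 + 116.8 = 1446.1 kPa.
Gross allowable pressure q_all = 1446.1 / 2.5 = 578.44 kPa.
Footing area = 4.5617 m², so allowable column load = 578.44 × 4.5617 = 2638.7 kN.

P_all ≈ 2640 kN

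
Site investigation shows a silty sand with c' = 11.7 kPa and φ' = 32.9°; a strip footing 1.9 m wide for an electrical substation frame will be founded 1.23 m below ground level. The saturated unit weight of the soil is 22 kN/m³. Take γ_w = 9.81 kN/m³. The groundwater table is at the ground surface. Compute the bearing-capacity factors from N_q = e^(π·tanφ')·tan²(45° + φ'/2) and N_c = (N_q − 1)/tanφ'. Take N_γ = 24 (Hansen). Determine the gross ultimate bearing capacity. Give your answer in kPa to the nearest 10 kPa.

q_ult ≈ 1110 kPa

tan32.9° = 0.6469, so N_q = e^(π×0.6469)·tan²(61.45°) = 7.632 × 3.378 = 25.78.
N_c = (25.78 − 1)/tan32.9° = 38.31.
γ' = 22 − 9.81 = 12.19 kN/m³ (submerged throughout). q = 12.19 × 1.23 = 14.994 kPa; the same γ' applies in the ½γBN_γ term.
c·N_c = 11.7 × 38.307 = 448.2 kPa
q·N_q = 14.994 × 25.782 = 386.57 kPa
0.5·γ·B·N_γ = 0.5 × 12.19 × 1.9 × 24 = 277.93 kPa
q_ult = 448.2 + 386.57 + 277.93 = 1112.7 kPa.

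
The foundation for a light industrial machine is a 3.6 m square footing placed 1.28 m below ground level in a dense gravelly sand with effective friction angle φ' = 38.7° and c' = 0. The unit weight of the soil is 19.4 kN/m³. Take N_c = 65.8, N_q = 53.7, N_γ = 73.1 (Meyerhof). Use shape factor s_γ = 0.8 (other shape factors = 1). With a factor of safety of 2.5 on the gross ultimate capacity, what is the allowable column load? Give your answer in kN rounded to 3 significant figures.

q = γ·D_f = 19.4 × 1.28 = 24.832 kPa.
q·N_q = 24.832 × 53.7 = 1333.5 kPa
0.5·γ·B·N_γ·s_γ = 0.5 × 19.4 × 3.6 × 73.1 × 0.8 = 2042.1 kPa
q_ult = 1333.5 + 2042.1 = 3375.6 kPa.
Gross allowable pressure q_all = 3375.6 / 2.5 = 1350.2 kPa.
Footing area = 12.96 m², so allowable column load = 1350.2 × 12.96 = 17499 kN.

P_all ≈ 17500 kN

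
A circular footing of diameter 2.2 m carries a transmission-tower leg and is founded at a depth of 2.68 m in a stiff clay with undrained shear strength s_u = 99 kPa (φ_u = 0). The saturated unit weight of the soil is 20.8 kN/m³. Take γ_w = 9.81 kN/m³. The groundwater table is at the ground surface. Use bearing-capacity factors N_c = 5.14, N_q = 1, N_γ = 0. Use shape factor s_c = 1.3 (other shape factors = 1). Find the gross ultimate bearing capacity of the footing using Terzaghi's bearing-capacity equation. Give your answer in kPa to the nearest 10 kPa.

Water table at ground surface, so effective unit weight γ' = 20.8 − 9.81 = 10.99 kN/m³ is used throughout; overburden q = 10.99 × 2.68 = 29.453 kPa.
Cohesion term c·N_c·s_c = 99 × 5.14 × 1.3 = 661.52 kPa; surcharge term q·N_q = 29.453 × 1 = 29.453 kPa.
q_ult = 661.52 + 29.453 = 690.97 kPa.

q_ult ≈ 690 kPa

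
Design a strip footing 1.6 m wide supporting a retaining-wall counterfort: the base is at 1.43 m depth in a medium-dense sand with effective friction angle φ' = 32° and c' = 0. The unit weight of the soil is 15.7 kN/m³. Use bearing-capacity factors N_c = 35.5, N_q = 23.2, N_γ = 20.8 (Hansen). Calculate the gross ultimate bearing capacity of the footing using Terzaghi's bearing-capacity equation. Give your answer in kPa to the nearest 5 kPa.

Effective surcharge at the founding depth q = γ·D_f = 15.7 × 1.43 = 22.451 kPa.
q_ult = q·N_q + 0.5·γ·B·N_γ
     = 22.451 × 23.2 + 0.5 × 15.7 × 1.6 × 20.8
     = 520.86 + 261.25 = 782.11 kPa.

q_ult ≈ 780 kPa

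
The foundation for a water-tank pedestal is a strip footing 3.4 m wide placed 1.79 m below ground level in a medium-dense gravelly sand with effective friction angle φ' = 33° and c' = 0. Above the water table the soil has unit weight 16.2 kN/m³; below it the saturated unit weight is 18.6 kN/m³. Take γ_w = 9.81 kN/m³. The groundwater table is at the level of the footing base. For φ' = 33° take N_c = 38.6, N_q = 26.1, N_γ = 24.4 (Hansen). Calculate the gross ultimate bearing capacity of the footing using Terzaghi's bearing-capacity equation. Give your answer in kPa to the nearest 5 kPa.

q_ult ≈ 1120 kPa

Overburden at base level: q = 16.2 × 1.79 = 28.998 kPa.
Below the base the soil is submerged, so the ½γBN_γ term uses γ' = 18.6 − 9.81 = 8.79 kN/m³.
Surcharge term q·N_q = 28.998 × 26.1 = 756.85 kPa; self-weight term 0.5·γ·B·N_γ = 0.5 × 8.79 × 3.4 × 24.4 = 364.61 kPa.
q_ult = 756.85 + 364.61 = 1121.5 kPa.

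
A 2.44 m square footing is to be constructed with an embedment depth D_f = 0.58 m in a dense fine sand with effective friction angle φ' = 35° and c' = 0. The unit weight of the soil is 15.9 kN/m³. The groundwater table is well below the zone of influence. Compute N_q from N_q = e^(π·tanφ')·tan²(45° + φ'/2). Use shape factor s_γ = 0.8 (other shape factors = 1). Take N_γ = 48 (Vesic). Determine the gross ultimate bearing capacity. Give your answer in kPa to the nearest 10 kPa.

q_ult ≈ 1050 kPa

tan35° = 0.7002, so N_q = e^(π×0.7002)·tan²(62.5°) = 9.023 × 3.69 = 33.3.
q = γ·D_f = 15.9 × 0.58 = 9.222 kPa.
q·N_q = 9.222 × 33.296 = 307.06 kPa
0.5·γ·B·N_γ·s_γ = 0.5 × 15.9 × 2.44 × 48 × 0.8 = 744.88 kPa
q_ult = 307.06 + 744.88 = 1051.9 kPa.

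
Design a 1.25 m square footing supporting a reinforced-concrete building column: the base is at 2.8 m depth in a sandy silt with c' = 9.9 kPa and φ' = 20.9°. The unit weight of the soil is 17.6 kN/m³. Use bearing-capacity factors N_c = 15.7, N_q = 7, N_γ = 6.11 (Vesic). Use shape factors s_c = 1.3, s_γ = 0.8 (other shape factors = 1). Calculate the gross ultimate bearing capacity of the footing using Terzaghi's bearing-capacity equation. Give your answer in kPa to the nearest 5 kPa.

q_ult ≈ 600 kPa

q = γ·D_f = 17.6 × 2.8 = 49.28 kPa.
c·N_c·s_c = 9.9 × 15.7 × 1.3 = 202.06 kPa
q·N_q = 49.28 × 7 = 344.96 kPa
0.5·γ·B·N_γ·s_γ = 0.5 × 17.6 × 1.25 × 6.11 × 0.8 = 53.768 kPa
q_ult = 202.06 + 344.96 + 53.768 = 600.79 kPa.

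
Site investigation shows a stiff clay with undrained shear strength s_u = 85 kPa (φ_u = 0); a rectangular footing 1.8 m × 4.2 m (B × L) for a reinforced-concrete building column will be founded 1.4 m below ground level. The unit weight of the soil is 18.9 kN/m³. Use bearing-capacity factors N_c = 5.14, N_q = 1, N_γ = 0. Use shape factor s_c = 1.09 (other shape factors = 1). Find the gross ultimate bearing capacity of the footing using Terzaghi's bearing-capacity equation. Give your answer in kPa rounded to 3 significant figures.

Effective surcharge at the founding depth q = γ·D_f = 18.9 × 1.4 = 26.46 kPa.
q_ult = c·N_c·s_c + q·N_q
     = 85 × 5.14 × 1.09 + 26.46 × 1
     = 476.22 + 26.46 = 502.68 kPa.

q_ult ≈ 503 kPa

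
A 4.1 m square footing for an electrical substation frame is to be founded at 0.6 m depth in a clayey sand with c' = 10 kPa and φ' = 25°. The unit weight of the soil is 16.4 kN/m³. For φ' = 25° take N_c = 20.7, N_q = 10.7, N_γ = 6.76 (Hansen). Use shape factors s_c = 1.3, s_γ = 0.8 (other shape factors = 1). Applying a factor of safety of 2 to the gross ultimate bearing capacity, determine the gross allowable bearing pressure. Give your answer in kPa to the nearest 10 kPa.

Effective surcharge at the founding depth q = γ·D_f = 16.4 × 0.6 = 9.84 kPa.
q_ult = c·N_c·s_c + q·N_q + 0.5·γ·B·N_γ·s_γ
     = 10 × 20.7 × 1.3 + 9.84 × 10.7 + 0.5 × 16.4 × 4.1 × 6.76 × 0.8
     = 269.1 + 105.29 + 181.82 = 556.2 kPa.
q_all = q_ult / FS = 556.2 / 2 = 278.1 kPa.

q_all ≈ 280 kPa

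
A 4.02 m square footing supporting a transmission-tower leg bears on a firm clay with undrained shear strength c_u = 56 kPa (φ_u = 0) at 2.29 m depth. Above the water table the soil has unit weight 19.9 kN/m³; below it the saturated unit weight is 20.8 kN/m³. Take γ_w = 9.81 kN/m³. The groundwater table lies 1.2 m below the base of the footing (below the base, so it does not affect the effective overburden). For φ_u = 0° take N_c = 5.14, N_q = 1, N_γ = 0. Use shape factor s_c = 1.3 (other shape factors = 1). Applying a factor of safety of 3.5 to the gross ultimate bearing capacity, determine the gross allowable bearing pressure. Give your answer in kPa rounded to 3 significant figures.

q_all ≈ 120 kPa

q = γ·D_f = 19.9 × 2.29 = 45.571 kPa.
c·N_c·s_c = 56 × 5.14 × 1.3 = 374.19 kPa
q·N_q = 45.571 × 1 = 45.571 kPa
q_ult = 374.19 + 45.571 = 419.76 kPa.
q_all = q_ult / FS = 419.76 / 3.5 = 119.93 kPa.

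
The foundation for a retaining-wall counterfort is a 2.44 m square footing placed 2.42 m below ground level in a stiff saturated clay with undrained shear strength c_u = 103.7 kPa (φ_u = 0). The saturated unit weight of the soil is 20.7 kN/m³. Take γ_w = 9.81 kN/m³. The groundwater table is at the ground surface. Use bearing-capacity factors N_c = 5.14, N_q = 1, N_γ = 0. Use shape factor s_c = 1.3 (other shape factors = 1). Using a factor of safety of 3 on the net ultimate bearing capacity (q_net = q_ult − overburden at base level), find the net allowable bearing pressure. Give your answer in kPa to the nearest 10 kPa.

γ' = 20.7 − 9.81 = 10.89 kN/m³ (submerged throughout). q = 10.89 × 2.42 = 26.354 kPa.
c·N_c·s_c = 103.7 × 5.14 × 1.3 = 692.92 kPa
q·N_q = 26.354 × 1 = 26.354 kPa
q_ult = 692.92 + 26.354 = 719.28 kPa.
q_net = 719.28 − 26.354 = 692.92 kPa.
q_all(net) = 692.92 / 3 = 230.97 kPa.

q_all(net) ≈ 230 kPa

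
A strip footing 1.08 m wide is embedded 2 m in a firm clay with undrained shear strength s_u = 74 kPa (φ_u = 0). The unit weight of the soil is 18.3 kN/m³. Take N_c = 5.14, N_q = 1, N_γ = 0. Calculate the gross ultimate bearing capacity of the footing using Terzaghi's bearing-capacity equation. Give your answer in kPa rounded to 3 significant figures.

q_ult ≈ 417 kPa

q = γ·D_f = 18.3 × 2 = 36.6 kPa.
c·N_c = 74 × 5.14 = 380.36 kPa
q·N_q = 36.6 × 1 = 36.6 kPa
q_ult = 380.36 + 36.6 = 416.96 kPa.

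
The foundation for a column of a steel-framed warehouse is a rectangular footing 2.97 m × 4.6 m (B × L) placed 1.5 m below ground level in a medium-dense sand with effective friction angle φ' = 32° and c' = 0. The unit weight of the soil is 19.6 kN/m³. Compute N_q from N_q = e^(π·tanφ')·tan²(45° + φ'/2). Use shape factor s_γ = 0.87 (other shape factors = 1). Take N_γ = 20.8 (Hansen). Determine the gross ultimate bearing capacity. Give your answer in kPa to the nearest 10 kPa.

tan32° = 0.6249, so N_q = e^(π×0.6249)·tan²(61°) = 7.121 × 3.255 = 23.18.
Effective surcharge at the founding depth q = γ·D_f = 19.6 × 1.5 = 29.4 kPa.
q_ult = q·N_q + 0.5·γ·B·N_γ·s_γ
     = 29.4 × 23.177 + 0.5 × 19.6 × 2.97 × 20.8 × 0.87
     = 681.4 + 526.7 = 1208.1 kPa.

q_ult ≈ 1210 kPa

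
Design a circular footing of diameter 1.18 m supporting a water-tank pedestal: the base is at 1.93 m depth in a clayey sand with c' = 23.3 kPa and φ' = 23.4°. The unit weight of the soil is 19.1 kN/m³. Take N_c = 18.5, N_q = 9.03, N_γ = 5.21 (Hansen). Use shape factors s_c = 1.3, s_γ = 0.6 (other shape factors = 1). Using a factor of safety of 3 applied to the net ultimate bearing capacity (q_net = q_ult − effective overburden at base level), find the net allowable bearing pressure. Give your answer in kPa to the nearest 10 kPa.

q_all(net) ≈ 300 kPa

Overburden at base level: q = 19.1 × 1.93 = 36.863 kPa.
Cohesion term c·N_c·s_c = 23.3 × 18.5 × 1.3 = 560.37 kPa; surcharge term q·N_q = 36.863 × 9.03 = 332.87 kPa; self-weight term 0.5·γ·B·N_γ·s_γ = 0.5 × 19.1 × 1.18 × 5.21 × 0.6 = 35.227 kPa.
q_ult = 560.37 + 332.87 + 35.227 = 928.46 kPa.
Net ultimate: q_net = 928.46 − 36.863 = 891.6 kPa.
q_all(net) = 891.6 / 3 = 297.2 kPa.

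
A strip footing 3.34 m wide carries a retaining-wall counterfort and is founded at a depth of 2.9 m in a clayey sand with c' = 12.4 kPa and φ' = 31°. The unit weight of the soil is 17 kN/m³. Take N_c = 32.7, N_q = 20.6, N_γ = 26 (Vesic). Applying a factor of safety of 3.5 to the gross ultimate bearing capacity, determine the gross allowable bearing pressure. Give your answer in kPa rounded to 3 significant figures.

q_all ≈ 617 kPa

Effective surcharge at the founding depth q = γ·D_f = 17 × 2.9 = 49.3 kPa.
q_ult = c·N_c + q·N_q + 0.5·γ·B·N_γ
     = 12.4 × 32.7 + 49.3 × 20.6 + 0.5 × 17 × 3.34 × 26
     = 405.48 + 1015.6 + 738.14 = 2159.2 kPa.
q_all = q_ult / FS = 2159.2 / 3.5 = 616.91 kPa.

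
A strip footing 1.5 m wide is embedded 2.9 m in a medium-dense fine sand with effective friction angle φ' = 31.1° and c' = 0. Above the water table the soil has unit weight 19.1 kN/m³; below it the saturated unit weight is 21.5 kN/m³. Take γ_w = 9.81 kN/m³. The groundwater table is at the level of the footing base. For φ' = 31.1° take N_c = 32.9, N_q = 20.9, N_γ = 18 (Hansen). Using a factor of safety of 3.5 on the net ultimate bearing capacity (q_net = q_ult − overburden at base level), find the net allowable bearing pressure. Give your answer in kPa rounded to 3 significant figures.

q_all(net) ≈ 360 kPa

Overburden at base level: q = 19.1 × 2.9 = 55.39 kPa.
Below the base the soil is submerged, so the ½γBN_γ term uses γ' = 21.5 − 9.81 = 11.69 kN/m³.
Surcharge term q·N_q = 55.39 × 20.9 = 1157.7 kPa; self-weight term 0.5·γ·B·N_γ = 0.5 × 11.69 × 1.5 × 18 = 157.81 kPa.
q_ult = 1157.7 + 157.81 = 1315.5 kPa.
q_net = 1315.5 − 55.39 = 1260.1 kPa.
q_all(net) = 1260.1 / 3.5 = 360.02 kPa.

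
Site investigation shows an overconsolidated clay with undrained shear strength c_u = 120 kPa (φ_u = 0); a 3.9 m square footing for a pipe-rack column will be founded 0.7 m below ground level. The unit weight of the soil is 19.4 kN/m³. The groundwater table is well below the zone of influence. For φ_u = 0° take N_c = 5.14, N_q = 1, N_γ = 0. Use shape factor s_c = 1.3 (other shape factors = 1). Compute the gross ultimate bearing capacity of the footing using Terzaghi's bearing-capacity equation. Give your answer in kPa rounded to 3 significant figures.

q_ult ≈ 815 kPa

Effective surcharge at the founding depth q = γ·D_f = 19.4 × 0.7 = 13.58 kPa.
q_ult = c·N_c·s_c + q·N_q
     = 120 × 5.14 × 1.3 + 13.58 × 1
     = 801.84 + 13.58 = 815.42 kPa.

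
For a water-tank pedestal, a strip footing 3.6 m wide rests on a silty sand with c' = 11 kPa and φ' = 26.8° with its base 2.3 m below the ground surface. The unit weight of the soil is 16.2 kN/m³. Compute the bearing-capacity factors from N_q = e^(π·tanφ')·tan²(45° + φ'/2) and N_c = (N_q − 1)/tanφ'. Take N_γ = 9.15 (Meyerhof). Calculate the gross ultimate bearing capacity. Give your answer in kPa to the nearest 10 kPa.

tan26.8° = 0.5051, so N_q = e^(π×0.5051)·tan²(58.4°) = 4.889 × 2.642 = 12.92.
N_c = (12.92 − 1)/tan26.8° = 23.59.
Effective surcharge at the founding depth q = γ·D_f = 16.2 × 2.3 = 37.26 kPa.
q_ult = c·N_c + q·N_q + 0.5·γ·B·N_γ
     = 11 × 23.591 + 37.26 × 12.917 + 0.5 × 16.2 × 3.6 × 9.15
     = 259.51 + 481.28 + 266.81 = 1007.6 kPa.

q_ult ≈ 1010 kPa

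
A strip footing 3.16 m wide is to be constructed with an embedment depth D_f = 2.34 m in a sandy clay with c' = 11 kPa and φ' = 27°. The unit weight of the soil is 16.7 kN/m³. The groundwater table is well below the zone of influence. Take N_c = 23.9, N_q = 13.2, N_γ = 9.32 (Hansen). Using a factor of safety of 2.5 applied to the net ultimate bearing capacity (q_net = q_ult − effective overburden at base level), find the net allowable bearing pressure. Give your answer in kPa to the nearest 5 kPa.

q_all(net) ≈ 395 kPa

Effective surcharge at the founding depth q = γ·D_f = 16.7 × 2.34 = 39.078 kPa.
q_ult = c·N_c + q·N_q + 0.5·γ·B·N_γ
     = 11 × 23.9 + 39.078 × 13.2 + 0.5 × 16.7 × 3.16 × 9.32
     = 262.9 + 515.83 + 245.92 = 1024.6 kPa.
Net ultimate: q_net = 1024.6 − 39.078 = 985.57 kPa.
q_all(net) = 985.57 / 2.5 = 394.23 kPa.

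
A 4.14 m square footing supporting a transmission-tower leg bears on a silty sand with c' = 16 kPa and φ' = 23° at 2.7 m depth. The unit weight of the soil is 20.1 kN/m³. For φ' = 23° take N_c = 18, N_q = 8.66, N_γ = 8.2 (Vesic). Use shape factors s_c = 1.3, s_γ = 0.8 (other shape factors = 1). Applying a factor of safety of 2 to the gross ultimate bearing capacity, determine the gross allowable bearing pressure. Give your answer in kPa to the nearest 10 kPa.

Effective surcharge at the founding depth q = γ·D_f = 20.1 × 2.7 = 54.27 kPa.
q_ult = c·N_c·s_c + q·N_q + 0.5·γ·B·N_γ·s_γ
     = 16 × 18 × 1.3 + 54.27 × 8.66 + 0.5 × 20.1 × 4.14 × 8.2 × 0.8
     = 374.4 + 469.98 + 272.94 = 1117.3 kPa.
q_all = q_ult / FS = 1117.3 / 2 = 558.66 kPa.

q_all ≈ 560 kPa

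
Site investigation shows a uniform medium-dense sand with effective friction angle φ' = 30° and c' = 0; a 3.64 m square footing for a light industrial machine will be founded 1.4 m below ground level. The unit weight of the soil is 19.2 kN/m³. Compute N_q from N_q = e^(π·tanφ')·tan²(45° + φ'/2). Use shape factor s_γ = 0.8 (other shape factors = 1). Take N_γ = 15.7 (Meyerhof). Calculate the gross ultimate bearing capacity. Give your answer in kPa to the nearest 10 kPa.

tan30° = 0.5774, so N_q = e^(π×0.5774)·tan²(60°) = 6.134 × 3.0 = 18.4.
Overburden at base level: q = 19.2 × 1.4 = 26.88 kPa.
Surcharge term q·N_q = 26.88 × 18.401 = 494.62 kPa; self-weight term 0.5·γ·B·N_γ·s_γ = 0.5 × 19.2 × 3.64 × 15.7 × 0.8 = 438.9 kPa.
q_ult = 494.62 + 438.9 = 933.52 kPa.

q_ult ≈ 930 kPa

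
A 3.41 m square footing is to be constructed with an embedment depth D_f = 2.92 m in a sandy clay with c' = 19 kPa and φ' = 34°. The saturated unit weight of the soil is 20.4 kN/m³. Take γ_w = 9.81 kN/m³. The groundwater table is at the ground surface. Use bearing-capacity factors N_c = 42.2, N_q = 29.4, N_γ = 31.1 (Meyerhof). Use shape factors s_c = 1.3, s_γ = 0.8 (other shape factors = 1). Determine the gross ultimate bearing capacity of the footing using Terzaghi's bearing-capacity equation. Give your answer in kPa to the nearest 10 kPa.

q_ult ≈ 2400 kPa

With the water table at the surface the whole profile is submerged: γ' = 20.4 − 9.81 = 10.59 kN/m³, so q = γ'·D_f = 30.923 kPa; the same γ' applies in the ½γBN_γ term.
q_ult = c·N_c·s_c + q·N_q + 0.5·γ·B·N_γ·s_γ
     = 19 × 42.2 × 1.3 + 30.923 × 29.4 + 0.5 × 10.59 × 3.41 × 31.1 × 0.8
     = 1042.3 + 909.13 + 449.23 = 2400.7 kPa.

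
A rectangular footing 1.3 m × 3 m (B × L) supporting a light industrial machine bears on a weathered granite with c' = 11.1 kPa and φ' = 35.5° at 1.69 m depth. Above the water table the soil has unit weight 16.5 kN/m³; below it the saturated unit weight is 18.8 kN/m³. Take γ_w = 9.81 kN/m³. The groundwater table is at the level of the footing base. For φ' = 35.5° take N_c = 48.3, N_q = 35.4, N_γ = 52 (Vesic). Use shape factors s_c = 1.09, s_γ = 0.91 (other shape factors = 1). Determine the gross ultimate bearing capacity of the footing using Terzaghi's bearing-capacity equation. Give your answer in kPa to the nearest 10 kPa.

Overburden at base level: q = 16.5 × 1.69 = 27.885 kPa.
Below the base the soil is submerged, so the ½γBN_γ term uses γ' = 18.8 − 9.81 = 8.99 kN/m³.
Cohesion term c·N_c·s_c = 11.1 × 48.3 × 1.09 = 584.38 kPa; surcharge term q·N_q = 27.885 × 35.4 = 987.13 kPa; self-weight term 0.5·γ·B·N_γ·s_γ = 0.5 × 8.99 × 1.3 × 52 × 0.91 = 276.51 kPa.
q_ult = 584.38 + 987.13 + 276.51 = 1848 kPa.

q_ult ≈ 1850 kPa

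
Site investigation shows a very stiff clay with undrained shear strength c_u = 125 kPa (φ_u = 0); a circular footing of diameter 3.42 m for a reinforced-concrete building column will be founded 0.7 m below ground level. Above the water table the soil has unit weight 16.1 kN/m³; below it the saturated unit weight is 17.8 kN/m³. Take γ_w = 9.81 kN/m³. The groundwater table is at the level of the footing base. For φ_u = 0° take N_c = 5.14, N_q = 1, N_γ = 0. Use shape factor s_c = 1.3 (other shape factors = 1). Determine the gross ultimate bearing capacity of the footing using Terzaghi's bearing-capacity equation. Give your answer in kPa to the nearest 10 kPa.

q_ult ≈ 850 kPa

q = γ·D_f = 16.1 × 0.7 = 11.27 kPa.
c·N_c·s_c = 125 × 5.14 × 1.3 = 835.25 kPa
q·N_q = 11.27 × 1 = 11.27 kPa
q_ult = 835.25 + 11.27 = 846.52 kPa.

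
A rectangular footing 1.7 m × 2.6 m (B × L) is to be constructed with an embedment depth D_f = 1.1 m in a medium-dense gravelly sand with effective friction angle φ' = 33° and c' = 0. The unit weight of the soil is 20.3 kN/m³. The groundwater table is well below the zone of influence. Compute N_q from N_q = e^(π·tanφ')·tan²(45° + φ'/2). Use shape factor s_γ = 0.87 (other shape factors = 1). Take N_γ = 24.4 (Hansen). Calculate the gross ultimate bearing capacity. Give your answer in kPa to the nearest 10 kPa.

q_ult ≈ 950 kPa

tan33° = 0.6494, so N_q = e^(π×0.6494)·tan²(61.5°) = 7.692 × 3.392 = 26.09.
q = γ·D_f = 20.3 × 1.1 = 22.33 kPa.
q·N_q = 22.33 × 26.092 = 582.63 kPa
0.5·γ·B·N_γ·s_γ = 0.5 × 20.3 × 1.7 × 24.4 × 0.87 = 366.29 kPa
q_ult = 582.63 + 366.29 = 948.92 kPa.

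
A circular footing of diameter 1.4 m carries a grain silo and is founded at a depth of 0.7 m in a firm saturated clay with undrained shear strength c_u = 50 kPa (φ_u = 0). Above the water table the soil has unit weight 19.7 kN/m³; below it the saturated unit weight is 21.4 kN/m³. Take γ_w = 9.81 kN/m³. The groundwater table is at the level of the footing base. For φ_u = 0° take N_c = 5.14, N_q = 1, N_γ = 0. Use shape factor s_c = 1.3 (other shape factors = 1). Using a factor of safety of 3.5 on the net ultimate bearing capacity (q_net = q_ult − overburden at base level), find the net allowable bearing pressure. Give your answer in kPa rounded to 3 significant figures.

q_all(net) ≈ 95.5 kPa

Effective surcharge at the founding depth q = γ·D_f = 19.7 × 0.7 = 13.79 kPa.
q_ult = c·N_c·s_c + q·N_q
     = 50 × 5.14 × 1.3 + 13.79 × 1
     = 334.1 + 13.79 = 347.89 kPa.
q_net = 347.89 − 13.79 = 334.1 kPa.
q_all(net) = 334.1 / 3.5 = 95.457 kPa.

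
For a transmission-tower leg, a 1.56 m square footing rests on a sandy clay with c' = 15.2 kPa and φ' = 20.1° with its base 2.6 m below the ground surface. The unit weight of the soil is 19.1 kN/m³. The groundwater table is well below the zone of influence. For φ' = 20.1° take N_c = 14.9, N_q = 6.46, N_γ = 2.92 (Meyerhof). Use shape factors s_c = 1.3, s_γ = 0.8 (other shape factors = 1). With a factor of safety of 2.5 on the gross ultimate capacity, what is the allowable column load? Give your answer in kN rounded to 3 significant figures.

P_all ≈ 633 kN

q = γ·D_f = 19.1 × 2.6 = 49.66 kPa.
c·N_c·s_c = 15.2 × 14.9 × 1.3 = 294.42 kPa
q·N_q = 49.66 × 6.46 = 320.8 kPa
0.5·γ·B·N_γ·s_γ = 0.5 × 19.1 × 1.56 × 2.92 × 0.8 = 34.802 kPa
q_ult = 294.42 + 320.8 + 34.802 = 650.03 kPa.
Gross allowable pressure q_all = 650.03 / 2.5 = 260.01 kPa.
Footing area = 2.4336 m², so allowable column load = 260.01 × 2.4336 = 632.76 kN.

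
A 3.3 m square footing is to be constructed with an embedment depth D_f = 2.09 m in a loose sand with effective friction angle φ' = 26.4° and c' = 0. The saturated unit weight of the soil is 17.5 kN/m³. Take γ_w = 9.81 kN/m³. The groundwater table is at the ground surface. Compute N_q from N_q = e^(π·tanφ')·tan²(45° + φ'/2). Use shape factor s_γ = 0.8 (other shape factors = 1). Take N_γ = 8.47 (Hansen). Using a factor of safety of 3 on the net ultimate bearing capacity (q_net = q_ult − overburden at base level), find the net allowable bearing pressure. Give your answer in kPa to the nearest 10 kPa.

q_all(net) ≈ 90 kPa

N_q = e^(π·tan26.4°)·tan²(58.2°) = 12.37.
Water table at ground surface, so effective unit weight γ' = 17.5 − 9.81 = 7.69 kN/m³ is used throughout; overburden q = 7.69 × 2.09 = 16.072 kPa; the same γ' applies in the ½γBN_γ term.
Surcharge term q·N_q = 16.072 × 12.373 = 198.85 kPa; self-weight term 0.5·γ·B·N_γ·s_γ = 0.5 × 7.69 × 3.3 × 8.47 × 0.8 = 85.977 kPa.
q_ult = 198.85 + 85.977 = 284.83 kPa.
q_net = 284.83 − 16.072 = 268.76 kPa.
q_all(net) = 268.76 / 3 = 89.586 kPa.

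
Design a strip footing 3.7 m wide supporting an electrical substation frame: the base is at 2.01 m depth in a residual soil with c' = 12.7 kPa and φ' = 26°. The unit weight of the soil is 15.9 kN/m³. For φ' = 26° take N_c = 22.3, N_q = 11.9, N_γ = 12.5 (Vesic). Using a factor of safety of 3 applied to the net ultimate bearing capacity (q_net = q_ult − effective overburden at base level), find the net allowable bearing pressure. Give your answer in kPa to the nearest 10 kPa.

q = γ·D_f = 15.9 × 2.01 = 31.959 kPa.
c·N_c = 12.7 × 22.3 = 283.21 kPa
q·N_q = 31.959 × 11.9 = 380.31 kPa
0.5·γ·B·N_γ = 0.5 × 15.9 × 3.7 × 12.5 = 367.69 kPa
q_ult = 283.21 + 380.31 + 367.69 = 1031.2 kPa.
Net ultimate: q_net = 1031.2 − 31.959 = 999.25 kPa.
q_all(net) = 999.25 / 3 = 333.08 kPa.

q_all(net) ≈ 330 kPa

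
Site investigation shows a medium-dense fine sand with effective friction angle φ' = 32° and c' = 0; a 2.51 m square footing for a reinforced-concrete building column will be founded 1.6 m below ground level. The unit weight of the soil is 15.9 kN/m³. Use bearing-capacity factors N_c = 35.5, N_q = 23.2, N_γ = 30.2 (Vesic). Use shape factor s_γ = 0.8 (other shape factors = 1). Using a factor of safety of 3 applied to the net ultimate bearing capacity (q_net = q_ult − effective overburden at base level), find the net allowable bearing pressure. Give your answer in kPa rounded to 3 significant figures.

q_all(net) ≈ 349 kPa

Overburden at base level: q = 15.9 × 1.6 = 25.44 kPa.
Surcharge term q·N_q = 25.44 × 23.2 = 590.21 kPa; self-weight term 0.5·γ·B·N_γ·s_γ = 0.5 × 15.9 × 2.51 × 30.2 × 0.8 = 482.1 kPa.
q_ult = 590.21 + 482.1 = 1072.3 kPa.
Net ultimate: q_net = 1072.3 − 25.44 = 1046.9 kPa.
q_all(net) = 1046.9 / 3 = 348.96 kPa.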